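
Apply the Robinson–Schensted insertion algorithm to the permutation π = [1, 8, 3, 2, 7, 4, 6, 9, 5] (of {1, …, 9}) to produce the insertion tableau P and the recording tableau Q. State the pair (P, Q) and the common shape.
P = [1, 2, 4, 5, 9] / [3, 6] / [7] / [8];  Q = [1, 2, 5, 7, 8] / [3, 6] / [4] / [9];  common shape = (5, 2, 1, 1)

Row-insert the values π_1, π_2, … into P one at a time, bumping the leftmost entry strictly greater than the inserted value down to the next row. The recording tableau Q records, in position (i, j), the step at which that cell was added to P.
  Insert 1 (step 1): P = [1];  Q = [1]
  Insert 8 (step 2): P = [1, 8];  Q = [1, 2]
  Insert 3 (step 3): P = [1, 3] / [8];  Q = [1, 2] / [3]
  Insert 2 (step 4): P = [1, 2] / [3] / [8];  Q = [1, 2] / [3] / [4]
  Insert 7 (step 5): P = [1, 2, 7] / [3] / [8];  Q = [1, 2, 5] / [3] / [4]
  Insert 4 (step 6): P = [1, 2, 4] / [3, 7] / [8];  Q = [1, 2, 5] / [3, 6] / [4]
  Insert 6 (step 7): P = [1, 2, 4, 6] / [3, 7] / [8];  Q = [1, 2, 5, 7] / [3, 6] / [4]
  Insert 9 (step 8): P = [1, 2, 4, 6, 9] / [3, 7] / [8];  Q = [1, 2, 5, 7, 8] / [3, 6] / [4]
  Insert 5 (step 9): P = [1, 2, 4, 5, 9] / [3, 6] / [7] / [8];  Q = [1, 2, 5, 7, 8] / [3, 6] / [4] / [9]
Final shape: (5, 2, 1, 1).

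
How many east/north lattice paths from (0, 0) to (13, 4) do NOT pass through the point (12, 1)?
Number of paths = 2328

Total paths from (0, 0) to (13, 4): C(17, 13) = 2380. Paths through (12, 1): (paths (0, 0) → (12, 1)) × (paths (12, 1) → (13, 4)) = C(13, 12) · C(4, 1) = 13 · 4 = 52. Avoidance count = 2380 − 52 = 2328.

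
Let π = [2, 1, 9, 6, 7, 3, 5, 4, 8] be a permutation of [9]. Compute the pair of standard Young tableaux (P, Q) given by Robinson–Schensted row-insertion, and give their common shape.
P = [1, 3, 4, 8] / [2, 5, 7] / [6] / [9];  Q = [1, 3, 5, 9] / [2, 4, 7] / [6] / [8];  common shape = (4, 3, 1, 1)

Row-insert the values π_1, π_2, … into P one at a time, bumping the leftmost entry strictly greater than the inserted value down to the next row. The recording tableau Q records, in position (i, j), the step at which that cell was added to P.
  Insert 2 (step 1): P = [2];  Q = [1]
  Insert 1 (step 2): P = [1] / [2];  Q = [1] / [2]
  Insert 9 (step 3): P = [1, 9] / [2];  Q = [1, 3] / [2]
  Insert 6 (step 4): P = [1, 6] / [2, 9];  Q = [1, 3] / [2, 4]
  Insert 7 (step 5): P = [1, 6, 7] / [2, 9];  Q = [1, 3, 5] / [2, 4]
  Insert 3 (step 6): P = [1, 3, 7] / [2, 6] / [9];  Q = [1, 3, 5] / [2, 4] / [6]
  Insert 5 (step 7): P = [1, 3, 5] / [2, 6, 7] / [9];  Q = [1, 3, 5] / [2, 4, 7] / [6]
  Insert 4 (step 8): P = [1, 3, 4] / [2, 5, 7] / [6] / [9];  Q = [1, 3, 5] / [2, 4, 7] / [6] / [8]
  Insert 8 (step 9): P = [1, 3, 4, 8] / [2, 5, 7] / [6] / [9];  Q = [1, 3, 5, 9] / [2, 4, 7] / [6] / [8]
Final shape: (4, 3, 1, 1).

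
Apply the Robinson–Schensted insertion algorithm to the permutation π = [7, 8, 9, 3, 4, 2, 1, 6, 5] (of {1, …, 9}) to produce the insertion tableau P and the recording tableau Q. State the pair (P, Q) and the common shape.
P = [1, 4, 5] / [2, 6, 9] / [3, 8] / [7];  Q = [1, 2, 3] / [4, 5, 8] / [6, 9] / [7];  common shape = (3, 3, 2, 1)

Row-insert the values π_1, π_2, … into P one at a time, bumping the leftmost entry strictly greater than the inserted value down to the next row. The recording tableau Q records, in position (i, j), the step at which that cell was added to P.
  Insert 7 (step 1): P = [7];  Q = [1]
  Insert 8 (step 2): P = [7, 8];  Q = [1, 2]
  Insert 9 (step 3): P = [7, 8, 9];  Q = [1, 2, 3]
  Insert 3 (step 4): P = [3, 8, 9] / [7];  Q = [1, 2, 3] / [4]
  Insert 4 (step 5): P = [3, 4, 9] / [7, 8];  Q = [1, 2, 3] / [4, 5]
  Insert 2 (step 6): P = [2, 4, 9] / [3, 8] / [7];  Q = [1, 2, 3] / [4, 5] / [6]
  Insert 1 (step 7): P = [1, 4, 9] / [2, 8] / [3] / [7];  Q = [1, 2, 3] / [4, 5] / [6] / [7]
  Insert 6 (step 8): P = [1, 4, 6] / [2, 8, 9] / [3] / [7];  Q = [1, 2, 3] / [4, 5, 8] / [6] / [7]
  Insert 5 (step 9): P = [1, 4, 5] / [2, 6, 9] / [3, 8] / [7];  Q = [1, 2, 3] / [4, 5, 8] / [6, 9] / [7]
Final shape: (3, 3, 2, 1).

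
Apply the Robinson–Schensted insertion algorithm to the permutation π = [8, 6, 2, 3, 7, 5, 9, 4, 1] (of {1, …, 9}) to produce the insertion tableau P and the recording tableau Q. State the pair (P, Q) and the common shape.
P = [1, 3, 4, 9] / [2, 7] / [5] / [6] / [8];  Q = [1, 4, 5, 7] / [2, 6] / [3] / [8] / [9];  common shape = (4, 2, 1, 1, 1)

Row-insert the values π_1, π_2, … into P one at a time, bumping the leftmost entry strictly greater than the inserted value down to the next row. The recording tableau Q records, in position (i, j), the step at which that cell was added to P.
  Insert 8 (step 1): P = [8];  Q = [1]
  Insert 6 (step 2): P = [6] / [8];  Q = [1] / [2]
  Insert 2 (step 3): P = [2] / [6] / [8];  Q = [1] / [2] / [3]
  Insert 3 (step 4): P = [2, 3] / [6] / [8];  Q = [1, 4] / [2] / [3]
  Insert 7 (step 5): P = [2, 3, 7] / [6] / [8];  Q = [1, 4, 5] / [2] / [3]
  Insert 5 (step 6): P = [2, 3, 5] / [6, 7] / [8];  Q = [1, 4, 5] / [2, 6] / [3]
  Insert 9 (step 7): P = [2, 3, 5, 9] / [6, 7] / [8];  Q = [1, 4, 5, 7] / [2, 6] / [3]
  Insert 4 (step 8): P = [2, 3, 4, 9] / [5, 7] / [6] / [8];  Q = [1, 4, 5, 7] / [2, 6] / [3] / [8]
  Insert 1 (step 9): P = [1, 3, 4, 9] / [2, 7] / [5] / [6] / [8];  Q = [1, 4, 5, 7] / [2, 6] / [3] / [8] / [9]
Final shape: (4, 2, 1, 1, 1).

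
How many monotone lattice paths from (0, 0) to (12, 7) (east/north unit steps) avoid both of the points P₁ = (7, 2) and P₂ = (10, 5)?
Number of paths = 27618

Inclusion–exclusion. Total paths: C(19, 12) = 50388. Through P₁: C(9, 7)·C(10, 5) = 9072. Through P₂: C(15, 10)·C(4, 2) = 18018. Since P₁ is strictly southwest of P₂, a monotone path through both must visit P₁ then P₂; paths through both = C(9, 7)·C(6, 3)·C(4, 2) = 4320. Avoid both = 50388 − 9072 − 18018 + 4320 = 27618.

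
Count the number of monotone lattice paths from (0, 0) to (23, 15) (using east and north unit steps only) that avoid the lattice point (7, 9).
Number of paths = 14617713840

Total paths from (0, 0) to (23, 15): C(38, 23) = 15471286560. Paths through (7, 9): (paths (0, 0) → (7, 9)) × (paths (7, 9) → (23, 15)) = C(16, 7) · C(22, 16) = 11440 · 74613 = 853572720. Avoidance count = 15471286560 − 853572720 = 14617713840.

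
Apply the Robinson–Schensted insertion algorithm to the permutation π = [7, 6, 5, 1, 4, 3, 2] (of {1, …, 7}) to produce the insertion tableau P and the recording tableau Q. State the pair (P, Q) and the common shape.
P = [1, 2] / [3] / [4] / [5] / [6] / [7];  Q = [1, 5] / [2] / [3] / [4] / [6] / [7];  common shape = (2, 1, 1, 1, 1, 1)

Row-insert the values π_1, π_2, … into P one at a time, bumping the leftmost entry strictly greater than the inserted value down to the next row. The recording tableau Q records, in position (i, j), the step at which that cell was added to P.
  Insert 7 (step 1): P = [7];  Q = [1]
  Insert 6 (step 2): P = [6] / [7];  Q = [1] / [2]
  Insert 5 (step 3): P = [5] / [6] / [7];  Q = [1] / [2] / [3]
  Insert 1 (step 4): P = [1] / [5] / [6] / [7];  Q = [1] / [2] / [3] / [4]
  Insert 4 (step 5): P = [1, 4] / [5] / [6] / [7];  Q = [1, 5] / [2] / [3] / [4]
  Insert 3 (step 6): P = [1, 3] / [4] / [5] / [6] / [7];  Q = [1, 5] / [2] / [3] / [4] / [6]
  Insert 2 (step 7): P = [1, 2] / [3] / [4] / [5] / [6] / [7];  Q = [1, 5] / [2] / [3] / [4] / [6] / [7]
Final shape: (2, 1, 1, 1, 1, 1).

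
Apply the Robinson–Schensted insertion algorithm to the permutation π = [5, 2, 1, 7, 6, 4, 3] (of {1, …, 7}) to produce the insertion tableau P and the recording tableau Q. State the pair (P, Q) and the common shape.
P = [1, 3] / [2, 4] / [5, 6] / [7];  Q = [1, 4] / [2, 5] / [3, 6] / [7];  common shape = (2, 2, 2, 1)

Row-insert the values π_1, π_2, … into P one at a time, bumping the leftmost entry strictly greater than the inserted value down to the next row. The recording tableau Q records, in position (i, j), the step at which that cell was added to P.
  Insert 5 (step 1): P = [5];  Q = [1]
  Insert 2 (step 2): P = [2] / [5];  Q = [1] / [2]
  Insert 1 (step 3): P = [1] / [2] / [5];  Q = [1] / [2] / [3]
  Insert 7 (step 4): P = [1, 7] / [2] / [5];  Q = [1, 4] / [2] / [3]
  Insert 6 (step 5): P = [1, 6] / [2, 7] / [5];  Q = [1, 4] / [2, 5] / [3]
  Insert 4 (step 6): P = [1, 4] / [2, 6] / [5, 7];  Q = [1, 4] / [2, 5] / [3, 6]
  Insert 3 (step 7): P = [1, 3] / [2, 4] / [5, 6] / [7];  Q = [1, 4] / [2, 5] / [3, 6] / [7]
Final shape: (2, 2, 2, 1).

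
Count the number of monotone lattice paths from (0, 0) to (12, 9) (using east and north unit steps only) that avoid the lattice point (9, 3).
Number of paths = 275450

Total paths from (0, 0) to (12, 9): C(21, 12) = 293930. Paths through (9, 3): (paths (0, 0) → (9, 3)) × (paths (9, 3) → (12, 9)) = C(12, 9) · C(9, 3) = 220 · 84 = 18480. Avoidance count = 293930 − 18480 = 275450.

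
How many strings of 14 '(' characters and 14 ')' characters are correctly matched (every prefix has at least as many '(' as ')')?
C_14 = 2674440

These balanced parentheses are counted by the Catalan number C_n = (1/(n + 1)) · C(2n, n). For n = 14: C_14 = (1/15) · C(28, 14) = 40116600/15 = 2674440.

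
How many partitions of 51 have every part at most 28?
p(51, parts ≤ 28) = 235435

Use the recurrence p(n, m) = p(n, m−1) + p(n−m, m): either the largest part is < m (count p(n, m−1)) or the largest part is exactly m (remove one copy of m, count p(n−m, m)). With p(0, ·) = 1 this gives p(51, parts ≤ 28) = 235435. (By conjugating Young diagrams, this also counts partitions of 51 into at most 28 parts.)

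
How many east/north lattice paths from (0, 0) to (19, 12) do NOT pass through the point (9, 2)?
Number of paths = 130958945

Total paths from (0, 0) to (19, 12): C(31, 19) = 141120525. Paths through (9, 2): (paths (0, 0) → (9, 2)) × (paths (9, 2) → (19, 12)) = C(11, 9) · C(20, 10) = 55 · 184756 = 10161580. Avoidance count = 141120525 − 10161580 = 130958945.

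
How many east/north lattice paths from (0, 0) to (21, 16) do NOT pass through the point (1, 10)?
Number of paths = 12873242140

Total paths from (0, 0) to (21, 16): C(37, 21) = 12875774670. Paths through (1, 10): (paths (0, 0) → (1, 10)) × (paths (1, 10) → (21, 16)) = C(11, 1) · C(26, 20) = 11 · 230230 = 2532530. Avoidance count = 12875774670 − 2532530 = 12873242140.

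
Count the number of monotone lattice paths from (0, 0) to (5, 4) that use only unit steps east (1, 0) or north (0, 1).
Number of paths = 126

A monotone lattice path from (0, 0) to (5, 4) consists of 5 east steps and 4 north steps in some order, so it is determined by which 5 of the 9 steps are east. The count is C(9, 5) = 126.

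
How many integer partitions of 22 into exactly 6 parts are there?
p(22, 6 parts) = 136

Partitions of n into exactly k parts are in bijection with partitions of n − k into at most k parts (subtract 1 from each part). So p(22, exactly 6) = p(16, parts ≤ 6). Computing via the recurrence p(m, j) = p(m, j−1) + p(m−j, j) gives 136.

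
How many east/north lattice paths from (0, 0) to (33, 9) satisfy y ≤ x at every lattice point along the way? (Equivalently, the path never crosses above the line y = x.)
Number of paths = 327861625

By the reflection principle (André's argument), the number of monotone paths to (33, 9) with n ≤ m that never go above y = x is C(42, 33) − C(42, 34) = 445891810 − 118030185 = 327861625.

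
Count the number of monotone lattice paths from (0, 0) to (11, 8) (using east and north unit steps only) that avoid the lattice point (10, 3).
Number of paths = 73866

Total paths from (0, 0) to (11, 8): C(19, 11) = 75582. Paths through (10, 3): (paths (0, 0) → (10, 3)) × (paths (10, 3) → (11, 8)) = C(13, 10) · C(6, 1) = 286 · 6 = 1716. Avoidance count = 75582 − 1716 = 73866.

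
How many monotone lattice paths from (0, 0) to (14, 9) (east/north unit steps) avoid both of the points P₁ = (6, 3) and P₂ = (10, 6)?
Number of paths = 387558

Inclusion–exclusion. Total paths: C(23, 14) = 817190. Through P₁: C(9, 6)·C(14, 8) = 252252. Through P₂: C(16, 10)·C(7, 4) = 280280. Since P₁ is strictly southwest of P₂, a monotone path through both must visit P₁ then P₂; paths through both = C(9, 6)·C(7, 4)·C(7, 4) = 102900. Avoid both = 817190 − 252252 − 280280 + 102900 = 387558.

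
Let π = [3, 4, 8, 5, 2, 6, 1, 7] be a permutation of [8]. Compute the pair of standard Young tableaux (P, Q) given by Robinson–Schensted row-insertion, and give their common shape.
P = [1, 4, 5, 6, 7] / [2] / [3] / [8];  Q = [1, 2, 3, 6, 8] / [4] / [5] / [7];  common shape = (5, 1, 1, 1)

Row-insert the values π_1, π_2, … into P one at a time, bumping the leftmost entry strictly greater than the inserted value down to the next row. The recording tableau Q records, in position (i, j), the step at which that cell was added to P.
  Insert 3 (step 1): P = [3];  Q = [1]
  Insert 4 (step 2): P = [3, 4];  Q = [1, 2]
  Insert 8 (step 3): P = [3, 4, 8];  Q = [1, 2, 3]
  Insert 5 (step 4): P = [3, 4, 5] / [8];  Q = [1, 2, 3] / [4]
  Insert 2 (step 5): P = [2, 4, 5] / [3] / [8];  Q = [1, 2, 3] / [4] / [5]
  Insert 6 (step 6): P = [2, 4, 5, 6] / [3] / [8];  Q = [1, 2, 3, 6] / [4] / [5]
  Insert 1 (step 7): P = [1, 4, 5, 6] / [2] / [3] / [8];  Q = [1, 2, 3, 6] / [4] / [5] / [7]
  Insert 7 (step 8): P = [1, 4, 5, 6, 7] / [2] / [3] / [8];  Q = [1, 2, 3, 6, 8] / [4] / [5] / [7]
Final shape: (5, 1, 1, 1).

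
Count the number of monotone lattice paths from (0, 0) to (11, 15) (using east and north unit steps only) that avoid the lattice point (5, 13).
Number of paths = 7486256

Total paths from (0, 0) to (11, 15): C(26, 11) = 7726160. Paths through (5, 13): (paths (0, 0) → (5, 13)) × (paths (5, 13) → (11, 15)) = C(18, 5) · C(8, 6) = 8568 · 28 = 239904. Avoidance count = 7726160 − 239904 = 7486256.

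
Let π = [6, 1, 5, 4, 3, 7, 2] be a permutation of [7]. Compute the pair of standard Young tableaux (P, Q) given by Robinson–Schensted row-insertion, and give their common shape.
P = [1, 2, 7] / [3] / [4] / [5] / [6];  Q = [1, 3, 6] / [2] / [4] / [5] / [7];  common shape = (3, 1, 1, 1, 1)

Row-insert the values π_1, π_2, … into P one at a time, bumping the leftmost entry strictly greater than the inserted value down to the next row. The recording tableau Q records, in position (i, j), the step at which that cell was added to P.
  Insert 6 (step 1): P = [6];  Q = [1]
  Insert 1 (step 2): P = [1] / [6];  Q = [1] / [2]
  Insert 5 (step 3): P = [1, 5] / [6];  Q = [1, 3] / [2]
  Insert 4 (step 4): P = [1, 4] / [5] / [6];  Q = [1, 3] / [2] / [4]
  Insert 3 (step 5): P = [1, 3] / [4] / [5] / [6];  Q = [1, 3] / [2] / [4] / [5]
  Insert 7 (step 6): P = [1, 3, 7] / [4] / [5] / [6];  Q = [1, 3, 6] / [2] / [4] / [5]
  Insert 2 (step 7): P = [1, 2, 7] / [3] / [4] / [5] / [6];  Q = [1, 3, 6] / [2] / [4] / [5] / [7]
Final shape: (3, 1, 1, 1, 1).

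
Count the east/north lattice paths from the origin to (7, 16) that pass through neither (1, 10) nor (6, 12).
Number of paths = 143328

Inclusion–exclusion. Total paths: C(23, 7) = 245157. Through P₁: C(11, 1)·C(12, 6) = 10164. Through P₂: C(18, 6)·C(5, 1) = 92820. Since P₁ is strictly southwest of P₂, a monotone path through both must visit P₁ then P₂; paths through both = C(11, 1)·C(7, 5)·C(5, 1) = 1155. Avoid both = 245157 − 10164 − 92820 + 1155 = 143328.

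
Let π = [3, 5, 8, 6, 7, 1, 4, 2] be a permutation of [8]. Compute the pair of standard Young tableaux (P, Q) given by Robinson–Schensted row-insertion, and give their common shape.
P = [1, 2, 6, 7] / [3, 4] / [5] / [8];  Q = [1, 2, 3, 5] / [4, 7] / [6] / [8];  common shape = (4, 2, 1, 1)

Row-insert the values π_1, π_2, … into P one at a time, bumping the leftmost entry strictly greater than the inserted value down to the next row. The recording tableau Q records, in position (i, j), the step at which that cell was added to P.
  Insert 3 (step 1): P = [3];  Q = [1]
  Insert 5 (step 2): P = [3, 5];  Q = [1, 2]
  Insert 8 (step 3): P = [3, 5, 8];  Q = [1, 2, 3]
  Insert 6 (step 4): P = [3, 5, 6] / [8];  Q = [1, 2, 3] / [4]
  Insert 7 (step 5): P = [3, 5, 6, 7] / [8];  Q = [1, 2, 3, 5] / [4]
  Insert 1 (step 6): P = [1, 5, 6, 7] / [3] / [8];  Q = [1, 2, 3, 5] / [4] / [6]
  Insert 4 (step 7): P = [1, 4, 6, 7] / [3, 5] / [8];  Q = [1, 2, 3, 5] / [4, 7] / [6]
  Insert 2 (step 8): P = [1, 2, 6, 7] / [3, 4] / [5] / [8];  Q = [1, 2, 3, 5] / [4, 7] / [6] / [8]
Final shape: (4, 2, 1, 1).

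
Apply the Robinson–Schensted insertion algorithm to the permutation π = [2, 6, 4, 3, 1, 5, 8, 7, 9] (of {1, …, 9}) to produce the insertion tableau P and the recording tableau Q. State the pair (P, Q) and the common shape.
P = [1, 3, 5, 7, 9] / [2, 8] / [4] / [6];  Q = [1, 2, 6, 7, 9] / [3, 8] / [4] / [5];  common shape = (5, 2, 1, 1)

Row-insert the values π_1, π_2, … into P one at a time, bumping the leftmost entry strictly greater than the inserted value down to the next row. The recording tableau Q records, in position (i, j), the step at which that cell was added to P.
  Insert 2 (step 1): P = [2];  Q = [1]
  Insert 6 (step 2): P = [2, 6];  Q = [1, 2]
  Insert 4 (step 3): P = [2, 4] / [6];  Q = [1, 2] / [3]
  Insert 3 (step 4): P = [2, 3] / [4] / [6];  Q = [1, 2] / [3] / [4]
  Insert 1 (step 5): P = [1, 3] / [2] / [4] / [6];  Q = [1, 2] / [3] / [4] / [5]
  Insert 5 (step 6): P = [1, 3, 5] / [2] / [4] / [6];  Q = [1, 2, 6] / [3] / [4] / [5]
  Insert 8 (step 7): P = [1, 3, 5, 8] / [2] / [4] / [6];  Q = [1, 2, 6, 7] / [3] / [4] / [5]
  Insert 7 (step 8): P = [1, 3, 5, 7] / [2, 8] / [4] / [6];  Q = [1, 2, 6, 7] / [3, 8] / [4] / [5]
  Insert 9 (step 9): P = [1, 3, 5, 7, 9] / [2, 8] / [4] / [6];  Q = [1, 2, 6, 7, 9] / [3, 8] / [4] / [5]
Final shape: (5, 2, 1, 1).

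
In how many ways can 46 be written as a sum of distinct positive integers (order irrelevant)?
q(46) = 2304

A partition into distinct parts is a strictly decreasing sequence summing to n. The recurrence d(n, m) = d(n, m−1) + d(n−m, m−1) (use part m at most once) with q(n) = d(n, n) gives q(46) = 2304. (Euler's theorem: # distinct-part partitions = # odd-part partitions.)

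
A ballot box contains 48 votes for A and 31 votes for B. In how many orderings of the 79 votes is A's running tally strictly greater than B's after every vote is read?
Strict-lead orderings = 1885944937097309548460

Total orderings of the 79 votes with 48 for A: C(79, 48) = 8764097060628673784020. By the Bertrand ballot formula (Cycle Lemma / reflection principle), the number of orderings in which A is strictly ahead of B throughout is (p − q)/(p + q) · C(p + q, p) = (48 − 31)/(48 + 31) · 8764097060628673784020 = 1885944937097309548460.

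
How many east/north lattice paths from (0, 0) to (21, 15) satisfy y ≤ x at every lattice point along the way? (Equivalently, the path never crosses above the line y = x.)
Number of paths = 1771605360

By the reflection principle (André's argument), the number of monotone paths to (21, 15) with n ≤ m that never go above y = x is C(36, 21) − C(36, 22) = 5567902560 − 3796297200 = 1771605360.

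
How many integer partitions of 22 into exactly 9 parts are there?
p(22, 9 parts) = 94

Partitions of n into exactly k parts are in bijection with partitions of n − k into at most k parts (subtract 1 from each part). So p(22, exactly 9) = p(13, parts ≤ 9). Computing via the recurrence p(m, j) = p(m, j−1) + p(m−j, j) gives 94.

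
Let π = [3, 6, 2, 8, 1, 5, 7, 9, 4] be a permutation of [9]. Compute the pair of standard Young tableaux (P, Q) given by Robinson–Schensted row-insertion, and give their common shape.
P = [1, 4, 7, 9] / [2, 5, 8] / [3, 6];  Q = [1, 2, 4, 8] / [3, 6, 7] / [5, 9];  common shape = (4, 3, 2)

Row-insert the values π_1, π_2, … into P one at a time, bumping the leftmost entry strictly greater than the inserted value down to the next row. The recording tableau Q records, in position (i, j), the step at which that cell was added to P.
  Insert 3 (step 1): P = [3];  Q = [1]
  Insert 6 (step 2): P = [3, 6];  Q = [1, 2]
  Insert 2 (step 3): P = [2, 6] / [3];  Q = [1, 2] / [3]
  Insert 8 (step 4): P = [2, 6, 8] / [3];  Q = [1, 2, 4] / [3]
  Insert 1 (step 5): P = [1, 6, 8] / [2] / [3];  Q = [1, 2, 4] / [3] / [5]
  Insert 5 (step 6): P = [1, 5, 8] / [2, 6] / [3];  Q = [1, 2, 4] / [3, 6] / [5]
  Insert 7 (step 7): P = [1, 5, 7] / [2, 6, 8] / [3];  Q = [1, 2, 4] / [3, 6, 7] / [5]
  Insert 9 (step 8): P = [1, 5, 7, 9] / [2, 6, 8] / [3];  Q = [1, 2, 4, 8] / [3, 6, 7] / [5]
  Insert 4 (step 9): P = [1, 4, 7, 9] / [2, 5, 8] / [3, 6];  Q = [1, 2, 4, 8] / [3, 6, 7] / [5, 9]
Final shape: (4, 3, 2).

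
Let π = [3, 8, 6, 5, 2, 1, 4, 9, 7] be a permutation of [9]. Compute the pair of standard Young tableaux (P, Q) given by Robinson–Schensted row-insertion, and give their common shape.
P = [1, 4, 7] / [2, 5, 9] / [3] / [6] / [8];  Q = [1, 2, 8] / [3, 7, 9] / [4] / [5] / [6];  common shape = (3, 3, 1, 1, 1)

Row-insert the values π_1, π_2, … into P one at a time, bumping the leftmost entry strictly greater than the inserted value down to the next row. The recording tableau Q records, in position (i, j), the step at which that cell was added to P.
  Insert 3 (step 1): P = [3];  Q = [1]
  Insert 8 (step 2): P = [3, 8];  Q = [1, 2]
  Insert 6 (step 3): P = [3, 6] / [8];  Q = [1, 2] / [3]
  Insert 5 (step 4): P = [3, 5] / [6] / [8];  Q = [1, 2] / [3] / [4]
  Insert 2 (step 5): P = [2, 5] / [3] / [6] / [8];  Q = [1, 2] / [3] / [4] / [5]
  Insert 1 (step 6): P = [1, 5] / [2] / [3] / [6] / [8];  Q = [1, 2] / [3] / [4] / [5] / [6]
  Insert 4 (step 7): P = [1, 4] / [2, 5] / [3] / [6] / [8];  Q = [1, 2] / [3, 7] / [4] / [5] / [6]
  Insert 9 (step 8): P = [1, 4, 9] / [2, 5] / [3] / [6] / [8];  Q = [1, 2, 8] / [3, 7] / [4] / [5] / [6]
  Insert 7 (step 9): P = [1, 4, 7] / [2, 5, 9] / [3] / [6] / [8];  Q = [1, 2, 8] / [3, 7, 9] / [4] / [5] / [6]
Final shape: (3, 3, 1, 1, 1).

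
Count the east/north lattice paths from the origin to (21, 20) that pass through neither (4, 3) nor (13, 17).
Number of paths = 172411616520

Inclusion–exclusion. Total paths: C(41, 21) = 269128937220. Through P₁: C(7, 4)·C(34, 17) = 81676217700. Through P₂: C(30, 13)·C(11, 8) = 19760375250. Since P₁ is strictly southwest of P₂, a monotone path through both must visit P₁ then P₂; paths through both = C(7, 4)·C(23, 9)·C(11, 8) = 4719272250. Avoid both = 269128937220 − 81676217700 − 19760375250 + 4719272250 = 172411616520.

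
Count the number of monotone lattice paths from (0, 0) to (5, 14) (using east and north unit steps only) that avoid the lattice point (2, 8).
Number of paths = 7848

Total paths from (0, 0) to (5, 14): C(19, 5) = 11628. Paths through (2, 8): (paths (0, 0) → (2, 8)) × (paths (2, 8) → (5, 14)) = C(10, 2) · C(9, 3) = 45 · 84 = 3780. Avoidance count = 11628 − 3780 = 7848.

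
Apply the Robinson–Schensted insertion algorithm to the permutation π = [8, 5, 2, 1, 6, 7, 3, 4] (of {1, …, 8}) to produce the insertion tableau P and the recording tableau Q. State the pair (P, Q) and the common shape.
P = [1, 3, 4] / [2, 6, 7] / [5] / [8];  Q = [1, 5, 6] / [2, 7, 8] / [3] / [4];  common shape = (3, 3, 1, 1)

Row-insert the values π_1, π_2, … into P one at a time, bumping the leftmost entry strictly greater than the inserted value down to the next row. The recording tableau Q records, in position (i, j), the step at which that cell was added to P.
  Insert 8 (step 1): P = [8];  Q = [1]
  Insert 5 (step 2): P = [5] / [8];  Q = [1] / [2]
  Insert 2 (step 3): P = [2] / [5] / [8];  Q = [1] / [2] / [3]
  Insert 1 (step 4): P = [1] / [2] / [5] / [8];  Q = [1] / [2] / [3] / [4]
  Insert 6 (step 5): P = [1, 6] / [2] / [5] / [8];  Q = [1, 5] / [2] / [3] / [4]
  Insert 7 (step 6): P = [1, 6, 7] / [2] / [5] / [8];  Q = [1, 5, 6] / [2] / [3] / [4]
  Insert 3 (step 7): P = [1, 3, 7] / [2, 6] / [5] / [8];  Q = [1, 5, 6] / [2, 7] / [3] / [4]
  Insert 4 (step 8): P = [1, 3, 4] / [2, 6, 7] / [5] / [8];  Q = [1, 5, 6] / [2, 7, 8] / [3] / [4]
Final shape: (3, 3, 1, 1).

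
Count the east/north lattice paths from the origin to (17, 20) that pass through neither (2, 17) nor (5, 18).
Number of paths = 15902229359

Inclusion–exclusion. Total paths: C(37, 17) = 15905368710. Through P₁: C(19, 2)·C(18, 15) = 139536. Through P₂: C(23, 5)·C(14, 12) = 3062059. Since P₁ is strictly southwest of P₂, a monotone path through both must visit P₁ then P₂; paths through both = C(19, 2)·C(4, 3)·C(14, 12) = 62244. Avoid both = 15905368710 − 139536 − 3062059 + 62244 = 15902229359.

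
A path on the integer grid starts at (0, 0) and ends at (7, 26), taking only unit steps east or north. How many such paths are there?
Number of paths = 4272048

A monotone lattice path from (0, 0) to (7, 26) consists of 7 east steps and 26 north steps in some order, so it is determined by which 7 of the 33 steps are east. The count is C(33, 7) = 4272048.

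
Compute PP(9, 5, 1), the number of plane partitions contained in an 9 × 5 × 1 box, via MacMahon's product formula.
PP(9, 5, 1) = 2002

Evaluate the triple product over i = 1..9, j = 1..5, k = 1..1. The factors are (2/1) · (3/2) · (4/3) · (5/4) · (6/5) · (3/2) · (4/3) · (5/4) · … (45 factors total). The numerators and denominators telescope so the product is an integer; carrying out the multiplication exactly gives PP(9, 5, 1) = 2002.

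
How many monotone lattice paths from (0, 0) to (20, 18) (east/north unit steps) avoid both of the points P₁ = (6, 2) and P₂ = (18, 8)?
Number of paths = 29437361832

Inclusion–exclusion. Total paths: C(38, 20) = 33578000610. Through P₁: C(8, 6)·C(30, 14) = 4071834900. Through P₂: C(26, 18)·C(12, 2) = 103110150. Since P₁ is strictly southwest of P₂, a monotone path through both must visit P₁ then P₂; paths through both = C(8, 6)·C(18, 12)·C(12, 2) = 34306272. Avoid both = 33578000610 − 4071834900 − 103110150 + 34306272 = 29437361832.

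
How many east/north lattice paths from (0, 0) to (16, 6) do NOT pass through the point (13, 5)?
Number of paths = 40341

Total paths from (0, 0) to (16, 6): C(22, 16) = 74613. Paths through (13, 5): (paths (0, 0) → (13, 5)) × (paths (13, 5) → (16, 6)) = C(18, 13) · C(4, 3) = 8568 · 4 = 34272. Avoidance count = 74613 − 34272 = 40341.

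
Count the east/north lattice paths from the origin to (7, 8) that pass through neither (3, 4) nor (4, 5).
Number of paths = 2865

Inclusion–exclusion. Total paths: C(15, 7) = 6435. Through P₁: C(7, 3)·C(8, 4) = 2450. Through P₂: C(9, 4)·C(6, 3) = 2520. Since P₁ is strictly southwest of P₂, a monotone path through both must visit P₁ then P₂; paths through both = C(7, 3)·C(2, 1)·C(6, 3) = 1400. Avoid both = 6435 − 2450 − 2520 + 1400 = 2865.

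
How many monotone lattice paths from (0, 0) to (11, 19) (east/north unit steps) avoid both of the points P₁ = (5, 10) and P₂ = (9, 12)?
Number of paths = 30637425

Inclusion–exclusion. Total paths: C(30, 11) = 54627300. Through P₁: C(15, 5)·C(15, 6) = 15030015. Through P₂: C(21, 9)·C(9, 2) = 10581480. Since P₁ is strictly southwest of P₂, a monotone path through both must visit P₁ then P₂; paths through both = C(15, 5)·C(6, 4)·C(9, 2) = 1621620. Avoid both = 54627300 − 15030015 − 10581480 + 1621620 = 30637425.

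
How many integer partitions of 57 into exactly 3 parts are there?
p(57, 3 parts) = 271

Partitions of n into exactly k parts are in bijection with partitions of n − k into at most k parts (subtract 1 from each part). So p(57, exactly 3) = p(54, parts ≤ 3). Computing via the recurrence p(m, j) = p(m, j−1) + p(m−j, j) gives 271.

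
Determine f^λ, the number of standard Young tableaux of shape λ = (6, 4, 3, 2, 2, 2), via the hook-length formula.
# SYT of shape (6, 4, 3, 2, 2, 2) = 31744440

Hook-length formula: f^λ = n! / Π hook(c), product over all cells c of the Young diagram. For λ = (6, 4, 3, 2, 2, 2), n = 19 boxes. Hook lengths by row (left-to-right, top-to-bottom): [11, 10, 6, 4, 2, 1]; [8, 7, 3, 1]; [6, 5, 1]; [4, 3]; [3, 2]; [2, 1]. Product of hooks = 3832012800. So f^λ = 19! / 3832012800 = 121645100408832000 / 3832012800 = 31744440.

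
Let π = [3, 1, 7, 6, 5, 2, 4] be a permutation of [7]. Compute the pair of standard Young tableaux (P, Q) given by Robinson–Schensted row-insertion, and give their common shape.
P = [1, 2, 4] / [3, 5] / [6] / [7];  Q = [1, 3, 7] / [2, 4] / [5] / [6];  common shape = (3, 2, 1, 1)

Row-insert the values π_1, π_2, … into P one at a time, bumping the leftmost entry strictly greater than the inserted value down to the next row. The recording tableau Q records, in position (i, j), the step at which that cell was added to P.
  Insert 3 (step 1): P = [3];  Q = [1]
  Insert 1 (step 2): P = [1] / [3];  Q = [1] / [2]
  Insert 7 (step 3): P = [1, 7] / [3];  Q = [1, 3] / [2]
  Insert 6 (step 4): P = [1, 6] / [3, 7];  Q = [1, 3] / [2, 4]
  Insert 5 (step 5): P = [1, 5] / [3, 6] / [7];  Q = [1, 3] / [2, 4] / [5]
  Insert 2 (step 6): P = [1, 2] / [3, 5] / [6] / [7];  Q = [1, 3] / [2, 4] / [5] / [6]
  Insert 4 (step 7): P = [1, 2, 4] / [3, 5] / [6] / [7];  Q = [1, 3, 7] / [2, 4] / [5] / [6]
Final shape: (3, 2, 1, 1).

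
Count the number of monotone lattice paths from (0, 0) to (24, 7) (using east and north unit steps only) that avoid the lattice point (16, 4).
Number of paths = 1830150

Total paths from (0, 0) to (24, 7): C(31, 24) = 2629575. Paths through (16, 4): (paths (0, 0) → (16, 4)) × (paths (16, 4) → (24, 7)) = C(20, 16) · C(11, 8) = 4845 · 165 = 799425. Avoidance count = 2629575 − 799425 = 1830150.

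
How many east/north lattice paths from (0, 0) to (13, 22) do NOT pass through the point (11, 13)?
Number of paths = 1339049880

Total paths from (0, 0) to (13, 22): C(35, 13) = 1476337800. Paths through (11, 13): (paths (0, 0) → (11, 13)) × (paths (11, 13) → (13, 22)) = C(24, 11) · C(11, 2) = 2496144 · 55 = 137287920. Avoidance count = 1476337800 − 137287920 = 1339049880.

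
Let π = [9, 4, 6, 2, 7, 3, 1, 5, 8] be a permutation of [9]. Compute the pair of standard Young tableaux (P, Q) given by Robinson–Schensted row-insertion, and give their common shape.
P = [1, 3, 5, 8] / [2, 6, 7] / [4] / [9];  Q = [1, 3, 5, 9] / [2, 6, 8] / [4] / [7];  common shape = (4, 3, 1, 1)

Row-insert the values π_1, π_2, … into P one at a time, bumping the leftmost entry strictly greater than the inserted value down to the next row. The recording tableau Q records, in position (i, j), the step at which that cell was added to P.
  Insert 9 (step 1): P = [9];  Q = [1]
  Insert 4 (step 2): P = [4] / [9];  Q = [1] / [2]
  Insert 6 (step 3): P = [4, 6] / [9];  Q = [1, 3] / [2]
  Insert 2 (step 4): P = [2, 6] / [4] / [9];  Q = [1, 3] / [2] / [4]
  Insert 7 (step 5): P = [2, 6, 7] / [4] / [9];  Q = [1, 3, 5] / [2] / [4]
  Insert 3 (step 6): P = [2, 3, 7] / [4, 6] / [9];  Q = [1, 3, 5] / [2, 6] / [4]
  Insert 1 (step 7): P = [1, 3, 7] / [2, 6] / [4] / [9];  Q = [1, 3, 5] / [2, 6] / [4] / [7]
  Insert 5 (step 8): P = [1, 3, 5] / [2, 6, 7] / [4] / [9];  Q = [1, 3, 5] / [2, 6, 8] / [4] / [7]
  Insert 8 (step 9): P = [1, 3, 5, 8] / [2, 6, 7] / [4] / [9];  Q = [1, 3, 5, 9] / [2, 6, 8] / [4] / [7]
Final shape: (4, 3, 1, 1).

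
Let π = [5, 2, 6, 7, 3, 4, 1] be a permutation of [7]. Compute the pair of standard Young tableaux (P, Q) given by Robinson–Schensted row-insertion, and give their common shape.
P = [1, 3, 4] / [2, 6, 7] / [5];  Q = [1, 3, 4] / [2, 5, 6] / [7];  common shape = (3, 3, 1)

Row-insert the values π_1, π_2, … into P one at a time, bumping the leftmost entry strictly greater than the inserted value down to the next row. The recording tableau Q records, in position (i, j), the step at which that cell was added to P.
  Insert 5 (step 1): P = [5];  Q = [1]
  Insert 2 (step 2): P = [2] / [5];  Q = [1] / [2]
  Insert 6 (step 3): P = [2, 6] / [5];  Q = [1, 3] / [2]
  Insert 7 (step 4): P = [2, 6, 7] / [5];  Q = [1, 3, 4] / [2]
  Insert 3 (step 5): P = [2, 3, 7] / [5, 6];  Q = [1, 3, 4] / [2, 5]
  Insert 4 (step 6): P = [2, 3, 4] / [5, 6, 7];  Q = [1, 3, 4] / [2, 5, 6]
  Insert 1 (step 7): P = [1, 3, 4] / [2, 6, 7] / [5];  Q = [1, 3, 4] / [2, 5, 6] / [7]
Final shape: (3, 3, 1).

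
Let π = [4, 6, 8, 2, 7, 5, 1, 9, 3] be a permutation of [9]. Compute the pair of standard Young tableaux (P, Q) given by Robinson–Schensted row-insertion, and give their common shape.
P = [1, 3, 7, 9] / [2, 5] / [4, 6] / [8];  Q = [1, 2, 3, 8] / [4, 5] / [6, 9] / [7];  common shape = (4, 2, 2, 1)

Row-insert the values π_1, π_2, … into P one at a time, bumping the leftmost entry strictly greater than the inserted value down to the next row. The recording tableau Q records, in position (i, j), the step at which that cell was added to P.
  Insert 4 (step 1): P = [4];  Q = [1]
  Insert 6 (step 2): P = [4, 6];  Q = [1, 2]
  Insert 8 (step 3): P = [4, 6, 8];  Q = [1, 2, 3]
  Insert 2 (step 4): P = [2, 6, 8] / [4];  Q = [1, 2, 3] / [4]
  Insert 7 (step 5): P = [2, 6, 7] / [4, 8];  Q = [1, 2, 3] / [4, 5]
  Insert 5 (step 6): P = [2, 5, 7] / [4, 6] / [8];  Q = [1, 2, 3] / [4, 5] / [6]
  Insert 1 (step 7): P = [1, 5, 7] / [2, 6] / [4] / [8];  Q = [1, 2, 3] / [4, 5] / [6] / [7]
  Insert 9 (step 8): P = [1, 5, 7, 9] / [2, 6] / [4] / [8];  Q = [1, 2, 3, 8] / [4, 5] / [6] / [7]
  Insert 3 (step 9): P = [1, 3, 7, 9] / [2, 5] / [4, 6] / [8];  Q = [1, 2, 3, 8] / [4, 5] / [6, 9] / [7]
Final shape: (4, 2, 2, 1).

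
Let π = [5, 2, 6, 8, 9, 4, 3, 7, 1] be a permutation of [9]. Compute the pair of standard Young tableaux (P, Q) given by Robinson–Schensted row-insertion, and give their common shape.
P = [1, 3, 7, 9] / [2, 6, 8] / [4] / [5];  Q = [1, 3, 4, 5] / [2, 6, 8] / [7] / [9];  common shape = (4, 3, 1, 1)

Row-insert the values π_1, π_2, … into P one at a time, bumping the leftmost entry strictly greater than the inserted value down to the next row. The recording tableau Q records, in position (i, j), the step at which that cell was added to P.
  Insert 5 (step 1): P = [5];  Q = [1]
  Insert 2 (step 2): P = [2] / [5];  Q = [1] / [2]
  Insert 6 (step 3): P = [2, 6] / [5];  Q = [1, 3] / [2]
  Insert 8 (step 4): P = [2, 6, 8] / [5];  Q = [1, 3, 4] / [2]
  Insert 9 (step 5): P = [2, 6, 8, 9] / [5];  Q = [1, 3, 4, 5] / [2]
  Insert 4 (step 6): P = [2, 4, 8, 9] / [5, 6];  Q = [1, 3, 4, 5] / [2, 6]
  Insert 3 (step 7): P = [2, 3, 8, 9] / [4, 6] / [5];  Q = [1, 3, 4, 5] / [2, 6] / [7]
  Insert 7 (step 8): P = [2, 3, 7, 9] / [4, 6, 8] / [5];  Q = [1, 3, 4, 5] / [2, 6, 8] / [7]
  Insert 1 (step 9): P = [1, 3, 7, 9] / [2, 6, 8] / [4] / [5];  Q = [1, 3, 4, 5] / [2, 6, 8] / [7] / [9]
Final shape: (4, 3, 1, 1).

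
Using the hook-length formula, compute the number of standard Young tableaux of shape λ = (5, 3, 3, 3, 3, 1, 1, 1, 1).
# SYT of shape (5, 3, 3, 3, 3, 1, 1, 1, 1) = 100727550

Hook-length formula: f^λ = n! / Π hook(c), product over all cells c of the Young diagram. For λ = (5, 3, 3, 3, 3, 1, 1, 1, 1), n = 21 boxes. Hook lengths by row (left-to-right, top-to-bottom): [13, 8, 7, 2, 1]; [10, 5, 4]; [9, 4, 3]; [8, 3, 2]; [7, 2, 1]; [4]; [3]; [2]; [1]. Product of hooks = 507219148800. So f^λ = 21! / 507219148800 = 51090942171709440000 / 507219148800 = 100727550.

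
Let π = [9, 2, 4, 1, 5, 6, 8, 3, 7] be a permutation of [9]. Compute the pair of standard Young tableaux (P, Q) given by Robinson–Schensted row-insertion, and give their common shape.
P = [1, 3, 5, 6, 7] / [2, 4, 8] / [9];  Q = [1, 3, 5, 6, 7] / [2, 8, 9] / [4];  common shape = (5, 3, 1)

Row-insert the values π_1, π_2, … into P one at a time, bumping the leftmost entry strictly greater than the inserted value down to the next row. The recording tableau Q records, in position (i, j), the step at which that cell was added to P.
  Insert 9 (step 1): P = [9];  Q = [1]
  Insert 2 (step 2): P = [2] / [9];  Q = [1] / [2]
  Insert 4 (step 3): P = [2, 4] / [9];  Q = [1, 3] / [2]
  Insert 1 (step 4): P = [1, 4] / [2] / [9];  Q = [1, 3] / [2] / [4]
  Insert 5 (step 5): P = [1, 4, 5] / [2] / [9];  Q = [1, 3, 5] / [2] / [4]
  Insert 6 (step 6): P = [1, 4, 5, 6] / [2] / [9];  Q = [1, 3, 5, 6] / [2] / [4]
  Insert 8 (step 7): P = [1, 4, 5, 6, 8] / [2] / [9];  Q = [1, 3, 5, 6, 7] / [2] / [4]
  Insert 3 (step 8): P = [1, 3, 5, 6, 8] / [2, 4] / [9];  Q = [1, 3, 5, 6, 7] / [2, 8] / [4]
  Insert 7 (step 9): P = [1, 3, 5, 6, 7] / [2, 4, 8] / [9];  Q = [1, 3, 5, 6, 7] / [2, 8, 9] / [4]
Final shape: (5, 3, 1).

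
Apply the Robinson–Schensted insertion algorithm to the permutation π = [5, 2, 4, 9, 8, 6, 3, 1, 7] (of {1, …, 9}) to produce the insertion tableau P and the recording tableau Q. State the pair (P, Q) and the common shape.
P = [1, 3, 6, 7] / [2, 8] / [4] / [5] / [9];  Q = [1, 3, 4, 9] / [2, 5] / [6] / [7] / [8];  common shape = (4, 2, 1, 1, 1)

Row-insert the values π_1, π_2, … into P one at a time, bumping the leftmost entry strictly greater than the inserted value down to the next row. The recording tableau Q records, in position (i, j), the step at which that cell was added to P.
  Insert 5 (step 1): P = [5];  Q = [1]
  Insert 2 (step 2): P = [2] / [5];  Q = [1] / [2]
  Insert 4 (step 3): P = [2, 4] / [5];  Q = [1, 3] / [2]
  Insert 9 (step 4): P = [2, 4, 9] / [5];  Q = [1, 3, 4] / [2]
  Insert 8 (step 5): P = [2, 4, 8] / [5, 9];  Q = [1, 3, 4] / [2, 5]
  Insert 6 (step 6): P = [2, 4, 6] / [5, 8] / [9];  Q = [1, 3, 4] / [2, 5] / [6]
  Insert 3 (step 7): P = [2, 3, 6] / [4, 8] / [5] / [9];  Q = [1, 3, 4] / [2, 5] / [6] / [7]
  Insert 1 (step 8): P = [1, 3, 6] / [2, 8] / [4] / [5] / [9];  Q = [1, 3, 4] / [2, 5] / [6] / [7] / [8]
  Insert 7 (step 9): P = [1, 3, 6, 7] / [2, 8] / [4] / [5] / [9];  Q = [1, 3, 4, 9] / [2, 5] / [6] / [7] / [8]
Final shape: (4, 2, 1, 1, 1).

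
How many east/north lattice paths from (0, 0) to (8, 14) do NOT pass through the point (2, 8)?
Number of paths = 278190

Total paths from (0, 0) to (8, 14): C(22, 8) = 319770. Paths through (2, 8): (paths (0, 0) → (2, 8)) × (paths (2, 8) → (8, 14)) = C(10, 2) · C(12, 6) = 45 · 924 = 41580. Avoidance count = 319770 − 41580 = 278190.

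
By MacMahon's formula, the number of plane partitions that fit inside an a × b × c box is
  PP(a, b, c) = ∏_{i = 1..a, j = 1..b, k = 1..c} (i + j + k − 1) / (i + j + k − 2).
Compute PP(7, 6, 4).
PP(7, 6, 4) = 12544848030

Evaluate the triple product over i = 1..7, j = 1..6, k = 1..4. The factors are (2/1) · (3/2) · (4/3) · (5/4) · (3/2) · (4/3) · (5/4) · (6/5) · … (168 factors total). The numerators and denominators telescope so the product is an integer; carrying out the multiplication exactly gives PP(7, 6, 4) = 12544848030.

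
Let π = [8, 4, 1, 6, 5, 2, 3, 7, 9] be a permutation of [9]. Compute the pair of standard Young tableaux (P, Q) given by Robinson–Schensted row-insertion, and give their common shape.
P = [1, 2, 3, 7, 9] / [4, 5] / [6] / [8];  Q = [1, 4, 7, 8, 9] / [2, 5] / [3] / [6];  common shape = (5, 2, 1, 1)

Row-insert the values π_1, π_2, … into P one at a time, bumping the leftmost entry strictly greater than the inserted value down to the next row. The recording tableau Q records, in position (i, j), the step at which that cell was added to P.
  Insert 8 (step 1): P = [8];  Q = [1]
  Insert 4 (step 2): P = [4] / [8];  Q = [1] / [2]
  Insert 1 (step 3): P = [1] / [4] / [8];  Q = [1] / [2] / [3]
  Insert 6 (step 4): P = [1, 6] / [4] / [8];  Q = [1, 4] / [2] / [3]
  Insert 5 (step 5): P = [1, 5] / [4, 6] / [8];  Q = [1, 4] / [2, 5] / [3]
  Insert 2 (step 6): P = [1, 2] / [4, 5] / [6] / [8];  Q = [1, 4] / [2, 5] / [3] / [6]
  Insert 3 (step 7): P = [1, 2, 3] / [4, 5] / [6] / [8];  Q = [1, 4, 7] / [2, 5] / [3] / [6]
  Insert 7 (step 8): P = [1, 2, 3, 7] / [4, 5] / [6] / [8];  Q = [1, 4, 7, 8] / [2, 5] / [3] / [6]
  Insert 9 (step 9): P = [1, 2, 3, 7, 9] / [4, 5] / [6] / [8];  Q = [1, 4, 7, 8, 9] / [2, 5] / [3] / [6]
Final shape: (5, 2, 1, 1).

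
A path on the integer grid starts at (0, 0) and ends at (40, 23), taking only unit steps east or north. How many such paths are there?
Number of paths = 93993414551124795

A monotone lattice path from (0, 0) to (40, 23) consists of 40 east steps and 23 north steps in some order, so it is determined by which 40 of the 63 steps are east. The count is C(63, 40) = 93993414551124795.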